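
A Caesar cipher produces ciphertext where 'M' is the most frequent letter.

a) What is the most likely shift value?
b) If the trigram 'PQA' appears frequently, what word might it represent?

Step 1: In English, 'E' is the most frequent letter (12.7%).
Step 2: The most frequent ciphertext letter is 'M' (position 12).
Step 3: Shift = (12 - 4) mod 26 = 8.
Step 4: Decrypt 'PQA' by shifting back 8:
  P -> H
  Q -> I
  A -> S
Step 5: 'PQA' decrypts to 'HIS'.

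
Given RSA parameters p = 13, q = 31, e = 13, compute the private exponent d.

Step 1: n = 13 * 31 = 403.
Step 2: phi(n) = 12 * 30 = 360.
Step 3: Find d such that 13 * d = 1 (mod 360).
Step 4: d = 13^(-1) mod 360 = 277.
Verification: 13 * 277 = 3601 = 10 * 360 + 1.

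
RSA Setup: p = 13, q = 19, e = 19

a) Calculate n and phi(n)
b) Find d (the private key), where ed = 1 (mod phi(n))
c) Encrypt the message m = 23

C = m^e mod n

Step 1: n = 13 * 19 = 247.
Step 2: phi(n) = (13-1)(19-1) = 12 * 18 = 216.
Step 3: Find d = 19^(-1) mod 216 = 91.
  Verify: 19 * 91 = 1729 = 1 (mod 216).
Step 4: C = 23^19 mod 247 = 23.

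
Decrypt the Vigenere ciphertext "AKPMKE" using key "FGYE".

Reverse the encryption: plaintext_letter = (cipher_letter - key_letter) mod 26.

Step 1: Extend key: FGYEFG
Step 2: Decrypt each letter (c - k) mod 26:
  A(0) - F(5) = (0-5) mod 26 = 21 = V
  K(10) - G(6) = (10-6) mod 26 = 4 = E
  P(15) - Y(24) = (15-24) mod 26 = 17 = R
  M(12) - E(4) = (12-4) mod 26 = 8 = I
  K(10) - F(5) = (10-5) mod 26 = 5 = F
  E(4) - G(6) = (4-6) mod 26 = 24 = Y
Plaintext: VERIFY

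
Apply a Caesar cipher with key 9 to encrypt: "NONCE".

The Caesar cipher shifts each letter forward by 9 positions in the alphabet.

Step 1: For each letter, shift forward by 9 positions (mod 26).
  N (position 13) -> position (13+9) mod 26 = 22 -> W
  O (position 14) -> position (14+9) mod 26 = 23 -> X
  N (position 13) -> position (13+9) mod 26 = 22 -> W
  C (position 2) -> position (2+9) mod 26 = 11 -> L
  E (position 4) -> position (4+9) mod 26 = 13 -> N
Result: WXWLN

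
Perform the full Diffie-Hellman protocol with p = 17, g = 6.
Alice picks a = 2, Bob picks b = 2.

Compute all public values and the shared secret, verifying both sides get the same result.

Step 1: A = g^a mod p = 6^2 mod 17 = 2.
Step 2: B = g^b mod p = 6^2 mod 17 = 2.
Step 3: Alice computes s = B^a mod p = 2^2 mod 17 = 4.
Step 4: Bob computes s = A^b mod p = 2^2 mod 17 = 4.
Both sides agree: shared secret = 4.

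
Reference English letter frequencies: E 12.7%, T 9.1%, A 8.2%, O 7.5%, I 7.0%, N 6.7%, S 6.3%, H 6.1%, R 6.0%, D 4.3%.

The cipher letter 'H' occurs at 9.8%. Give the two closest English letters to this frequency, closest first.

Step 1: Observed frequency of 'H' is 9.8%.
Step 2: Compute distances to each reference frequency and sort:
  T (9.1%): difference = 0.7% <-- BEST
  A (8.2%): difference = 1.6% <-- RUNNER-UP
  O (7.5%): difference = 2.3%
  I (7.0%): difference = 2.8%
  E (12.7%): difference = 2.9%
Step 3: Most likely is 'T' (9.1%, diff 0.7%); second most likely is 'A' (8.2%, diff 1.6%).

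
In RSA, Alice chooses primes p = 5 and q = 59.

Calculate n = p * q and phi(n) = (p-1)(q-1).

Step 1: n = p * q = 5 * 59 = 295.
Step 2: phi(n) = (p-1)(q-1) = 4 * 58 = 232.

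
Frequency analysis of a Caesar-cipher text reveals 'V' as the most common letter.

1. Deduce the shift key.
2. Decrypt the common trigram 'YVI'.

Step 1: In English, 'E' is the most frequent letter (12.7%).
Step 2: The most frequent ciphertext letter is 'V' (position 21).
Step 3: Shift = (21 - 4) mod 26 = 17.
Step 4: Decrypt 'YVI' by shifting back 17:
  Y -> H
  V -> E
  I -> R
Step 5: 'YVI' decrypts to 'HER'.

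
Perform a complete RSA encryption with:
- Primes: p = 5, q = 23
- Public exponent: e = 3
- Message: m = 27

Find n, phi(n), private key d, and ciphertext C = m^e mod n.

Step 1: n = 5 * 23 = 115.
Step 2: phi(n) = (5-1)(23-1) = 4 * 22 = 88.
Step 3: Find d = 3^(-1) mod 88 = 59.
  Verify: 3 * 59 = 177 = 1 (mod 88).
Step 4: C = 27^3 mod 115 = 18.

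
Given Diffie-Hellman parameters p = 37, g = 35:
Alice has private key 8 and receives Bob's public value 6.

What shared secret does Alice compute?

Step 1: s = B^a mod p = 6^8 mod 37.
  6^1 mod 37 = 6
  6^2 mod 37 = (6 * 6) mod 37 = 36
  6^3 mod 37 = (36 * 6) mod 37 = 31
  6^4 mod 37 = (31 * 6) mod 37 = 1
  6^5 mod 37 = (1 * 6) mod 37 = 6
  6^6 mod 37 = (6 * 6) mod 37 = 36
  6^7 mod 37 = (36 * 6) mod 37 = 31
  6^8 mod 37 = (31 * 6) mod 37 = 1
Result: shared secret = 1.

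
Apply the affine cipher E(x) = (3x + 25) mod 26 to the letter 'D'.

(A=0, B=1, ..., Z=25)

Step 1: Convert 'D' to number: x = 3.
Step 2: E(3) = (3 * 3 + 25) mod 26 = 34 mod 26 = 8.
Step 3: Convert 8 back to letter: I.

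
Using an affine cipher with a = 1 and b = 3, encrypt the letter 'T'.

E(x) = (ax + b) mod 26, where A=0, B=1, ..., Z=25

Step 1: Convert 'T' to number: x = 19.
Step 2: E(19) = (1 * 19 + 3) mod 26 = 22 mod 26 = 22.
Step 3: Convert 22 back to letter: W.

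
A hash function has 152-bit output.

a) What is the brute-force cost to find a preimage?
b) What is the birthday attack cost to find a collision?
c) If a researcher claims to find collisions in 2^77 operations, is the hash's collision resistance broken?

Step 1: Preimage resistance requires brute-force of 2^152 operations.
Step 2: Collision resistance (birthday bound) = 2^(152/2) = 2^76.
Step 3: The claimed attack costs 2^77 operations.
Step 4: Since 2^77 >= 2^76, the claimed attack is no faster than the generic birthday attack, so this does not break collision resistance.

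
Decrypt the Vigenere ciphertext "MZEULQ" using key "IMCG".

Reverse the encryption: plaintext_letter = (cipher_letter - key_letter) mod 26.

Step 1: Extend key: IMCGIM
Step 2: Decrypt each letter (c - k) mod 26:
  M(12) - I(8) = (12-8) mod 26 = 4 = E
  Z(25) - M(12) = (25-12) mod 26 = 13 = N
  E(4) - C(2) = (4-2) mod 26 = 2 = C
  U(20) - G(6) = (20-6) mod 26 = 14 = O
  L(11) - I(8) = (11-8) mod 26 = 3 = D
  Q(16) - M(12) = (16-12) mod 26 = 4 = E
Plaintext: ENCODE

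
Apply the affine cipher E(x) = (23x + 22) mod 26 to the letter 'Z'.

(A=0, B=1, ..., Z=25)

Step 1: Convert 'Z' to number: x = 25.
Step 2: E(25) = (23 * 25 + 22) mod 26 = 597 mod 26 = 25.
Step 3: Convert 25 back to letter: Z.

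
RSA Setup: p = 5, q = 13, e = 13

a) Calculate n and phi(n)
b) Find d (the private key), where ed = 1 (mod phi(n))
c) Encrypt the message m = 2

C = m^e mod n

Step 1: n = 5 * 13 = 65.
Step 2: phi(n) = (5-1)(13-1) = 4 * 12 = 48.
Step 3: Find d = 13^(-1) mod 48 = 37.
  Verify: 13 * 37 = 481 = 1 (mod 48).
Step 4: C = 2^13 mod 65 = 2.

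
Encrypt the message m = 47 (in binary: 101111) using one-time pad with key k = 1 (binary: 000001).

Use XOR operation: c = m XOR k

Step 1: Write out the XOR operation bit by bit:
  Message: 101111
  Key:     000001
  XOR:     101110
Step 2: Convert to decimal: 101110 = 46.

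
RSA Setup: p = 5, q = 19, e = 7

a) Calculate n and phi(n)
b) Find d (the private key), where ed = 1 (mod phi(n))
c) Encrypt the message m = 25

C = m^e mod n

Step 1: n = 5 * 19 = 95.
Step 2: phi(n) = (5-1)(19-1) = 4 * 18 = 72.
Step 3: Find d = 7^(-1) mod 72 = 31.
  Verify: 7 * 31 = 217 = 1 (mod 72).
Step 4: C = 25^7 mod 95 = 85.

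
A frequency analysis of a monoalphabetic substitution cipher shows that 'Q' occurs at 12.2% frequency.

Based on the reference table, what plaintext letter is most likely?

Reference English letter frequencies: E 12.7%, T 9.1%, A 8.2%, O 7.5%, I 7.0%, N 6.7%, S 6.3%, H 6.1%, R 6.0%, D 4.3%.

Step 1: The observed frequency is 12.2%.
Step 2: Compare with English frequencies:
  E: 12.7% (difference: 0.5%) <-- closest
  T: 9.1% (difference: 3.1%)
  A: 8.2% (difference: 4.0%)
  O: 7.5% (difference: 4.7%)
  I: 7.0% (difference: 5.2%)
  N: 6.7% (difference: 5.5%)
  S: 6.3% (difference: 5.9%)
  H: 6.1% (difference: 6.1%)
  R: 6.0% (difference: 6.2%)
  D: 4.3% (difference: 7.9%)
Step 3: 'Q' most likely represents 'E' (frequency 12.7%).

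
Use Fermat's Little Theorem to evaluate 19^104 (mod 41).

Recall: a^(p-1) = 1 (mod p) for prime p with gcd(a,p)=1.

Step 1: Since 41 is prime, by Fermat's Little Theorem: 19^40 = 1 (mod 41).
Step 2: Reduce exponent: 104 mod 40 = 24.
Step 3: So 19^104 = 19^24 (mod 41).
Step 4: 19^24 mod 41 = 18.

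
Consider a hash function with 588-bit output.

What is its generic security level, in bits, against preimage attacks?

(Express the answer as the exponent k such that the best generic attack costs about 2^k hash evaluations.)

Step 1: The hash has a 588-bit output.
Step 2: Preimage resistance means: given a digest h(x), it should be infeasible to find any input that hashes to it.
With a 588-bit output there are 2^588 possible digests, so a generic brute-force preimage search costs about 2^588 evaluations.
Step 3: Security level = 588 bits.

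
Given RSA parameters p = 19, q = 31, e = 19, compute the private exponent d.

Step 1: n = 19 * 31 = 589.
Step 2: phi(n) = 18 * 30 = 540.
Step 3: Find d such that 19 * d = 1 (mod 540).
Step 4: d = 19^(-1) mod 540 = 199.
Verification: 19 * 199 = 3781 = 7 * 540 + 1.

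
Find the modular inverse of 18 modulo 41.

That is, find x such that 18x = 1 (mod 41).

Step 1: We need x such that 18 * x = 1 (mod 41).
Step 2: Using the extended Euclidean algorithm or trial:
  18 * 16 = 288 = 7 * 41 + 1.
Step 3: Since 288 mod 41 = 1, the inverse is x = 16.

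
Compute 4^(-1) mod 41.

Step 1: We need x such that 4 * x = 1 (mod 41).
Step 2: Using the extended Euclidean algorithm or trial:
  4 * 31 = 124 = 3 * 41 + 1.
Step 3: Since 124 mod 41 = 1, the inverse is x = 31.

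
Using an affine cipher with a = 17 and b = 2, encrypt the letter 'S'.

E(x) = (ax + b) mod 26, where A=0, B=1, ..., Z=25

Step 1: Convert 'S' to number: x = 18.
Step 2: E(18) = (17 * 18 + 2) mod 26 = 308 mod 26 = 22.
Step 3: Convert 22 back to letter: W.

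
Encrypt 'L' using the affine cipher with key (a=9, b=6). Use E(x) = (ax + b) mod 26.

Step 1: Convert 'L' to number: x = 11.
Step 2: E(11) = (9 * 11 + 6) mod 26 = 105 mod 26 = 1.
Step 3: Convert 1 back to letter: B.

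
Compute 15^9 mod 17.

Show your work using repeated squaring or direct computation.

Step 1: Compute 15^9 mod 17 step by step, reducing modulo 17 at each step.
  15^1 mod 17 = 15
  15^2 mod 17 = (15 * 15) mod 17 = 4
  15^3 mod 17 = (4 * 15) mod 17 = 9
  15^4 mod 17 = (9 * 15) mod 17 = 16
  15^5 mod 17 = (16 * 15) mod 17 = 2
  15^6 mod 17 = (2 * 15) mod 17 = 13
  15^7 mod 17 = (13 * 15) mod 17 = 8
  15^8 mod 17 = (8 * 15) mod 17 = 1
  15^9 mod 17 = (1 * 15) mod 17 = 15
Step 2: Result = 15.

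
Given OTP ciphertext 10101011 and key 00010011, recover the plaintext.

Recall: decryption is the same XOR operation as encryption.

Step 1: XOR ciphertext with key:
  Ciphertext: 10101011
  Key:        00010011
  XOR:        10111000
Step 2: Plaintext = 10111000 = 184 in decimal.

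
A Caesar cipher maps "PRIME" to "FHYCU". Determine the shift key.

Step 1: Compare first letters: P (position 15) -> F (position 5).
Step 2: Shift = (5 - 15) mod 26 = 16.
The shift value is 16.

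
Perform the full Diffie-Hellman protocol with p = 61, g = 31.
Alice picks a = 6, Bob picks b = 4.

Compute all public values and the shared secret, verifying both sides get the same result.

Step 1: A = g^a mod p = 31^6 mod 61 = 41.
Step 2: B = g^b mod p = 31^4 mod 61 = 42.
Step 3: Alice computes s = B^a mod p = 42^6 mod 61 = 58.
Step 4: Bob computes s = A^b mod p = 41^4 mod 61 = 58.
Both sides agree: shared secret = 58.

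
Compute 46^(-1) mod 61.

Step 1: We need x such that 46 * x = 1 (mod 61).
Step 2: Using the extended Euclidean algorithm or trial:
  46 * 4 = 184 = 3 * 61 + 1.
Step 3: Since 184 mod 61 = 1, the inverse is x = 4.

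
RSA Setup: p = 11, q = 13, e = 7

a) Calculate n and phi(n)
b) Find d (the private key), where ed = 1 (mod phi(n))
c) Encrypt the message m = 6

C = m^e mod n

Step 1: n = 11 * 13 = 143.
Step 2: phi(n) = (11-1)(13-1) = 10 * 12 = 120.
Step 3: Find d = 7^(-1) mod 120 = 103.
  Verify: 7 * 103 = 721 = 1 (mod 120).
Step 4: C = 6^7 mod 143 = 85.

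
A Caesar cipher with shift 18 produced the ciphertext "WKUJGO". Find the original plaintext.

Step 1: Reverse the shift by subtracting 18 from each letter position.
  W (position 22) -> position (22-18) mod 26 = 4 -> E
  K (position 10) -> position (10-18) mod 26 = 18 -> S
  U (position 20) -> position (20-18) mod 26 = 2 -> C
  J (position 9) -> position (9-18) mod 26 = 17 -> R
  G (position 6) -> position (6-18) mod 26 = 14 -> O
  O (position 14) -> position (14-18) mod 26 = 22 -> W
Decrypted message: ESCROW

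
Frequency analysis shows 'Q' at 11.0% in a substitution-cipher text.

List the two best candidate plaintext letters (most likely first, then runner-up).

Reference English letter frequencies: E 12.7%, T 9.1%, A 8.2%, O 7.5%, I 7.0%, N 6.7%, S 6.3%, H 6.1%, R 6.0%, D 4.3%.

Step 1: Observed frequency of 'Q' is 11.0%.
Step 2: Compute distances to each reference frequency and sort:
  E (12.7%): difference = 1.7% <-- BEST
  T (9.1%): difference = 1.9% <-- RUNNER-UP
  A (8.2%): difference = 2.8%
  O (7.5%): difference = 3.5%
  I (7.0%): difference = 4.0%
Step 3: Most likely is 'E' (12.7%, diff 1.7%); second most likely is 'T' (9.1%, diff 1.9%).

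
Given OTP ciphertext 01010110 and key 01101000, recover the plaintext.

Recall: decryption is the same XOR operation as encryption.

Step 1: XOR ciphertext with key:
  Ciphertext: 01010110
  Key:        01101000
  XOR:        00111110
Step 2: Plaintext = 00111110 = 62 in decimal.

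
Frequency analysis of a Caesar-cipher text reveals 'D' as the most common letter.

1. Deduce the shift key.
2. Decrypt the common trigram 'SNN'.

Step 1: In English, 'E' is the most frequent letter (12.7%).
Step 2: The most frequent ciphertext letter is 'D' (position 3).
Step 3: Shift = (3 - 4) mod 26 = 25.
Step 4: Decrypt 'SNN' by shifting back 25:
  S -> T
  N -> O
  N -> O
Step 5: 'SNN' decrypts to 'TOO'.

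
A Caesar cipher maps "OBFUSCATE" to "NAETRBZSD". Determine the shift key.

Step 1: Compare first letters: O (position 14) -> N (position 13).
Step 2: Shift = (13 - 14) mod 26 = 25.
The shift value is 25.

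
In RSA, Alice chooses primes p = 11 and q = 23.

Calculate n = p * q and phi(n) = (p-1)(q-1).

Step 1: n = p * q = 11 * 23 = 253.
Step 2: phi(n) = (p-1)(q-1) = 10 * 22 = 220.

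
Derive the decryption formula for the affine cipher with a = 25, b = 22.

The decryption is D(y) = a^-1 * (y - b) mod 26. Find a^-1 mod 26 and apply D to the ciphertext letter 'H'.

Step 1: Find a^-1, the modular inverse of 25 mod 26.
Step 2: We need 25 * a^-1 = 1 (mod 26).
Step 3: 25 * 25 = 625 = 24 * 26 + 1, so a^-1 = 25.
Step 4: D(y) = 25(y - 22) mod 26.
Step 5: Apply to 'H' (y = 7): D(7) = 25 * (7 - 22) mod 26 = 25 * -15 mod 26 = 15 -> 'P'.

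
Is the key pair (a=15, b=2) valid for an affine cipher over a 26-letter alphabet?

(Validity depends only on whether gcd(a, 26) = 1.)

Step 1: Compute gcd(15, 26).
Step 2: gcd(15, 26) = 1.
Since gcd = 1, 15 is coprime with 26, so it is a valid key.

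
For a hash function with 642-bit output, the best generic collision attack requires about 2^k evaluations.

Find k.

Step 1: The hash has a 642-bit output.
Step 2: Collision resistance means it should be infeasible to find any x != y with h(x) = h(y).
By the birthday bound, a generic collision search succeeds after about sqrt(2^642) = 2^(642/2) = 2^321 evaluations.
Step 3: Security level = 321 bits.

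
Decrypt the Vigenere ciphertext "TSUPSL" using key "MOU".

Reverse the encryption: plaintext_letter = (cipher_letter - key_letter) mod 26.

Step 1: Extend key: MOUMOU
Step 2: Decrypt each letter (c - k) mod 26:
  T(19) - M(12) = (19-12) mod 26 = 7 = H
  S(18) - O(14) = (18-14) mod 26 = 4 = E
  U(20) - U(20) = (20-20) mod 26 = 0 = A
  P(15) - M(12) = (15-12) mod 26 = 3 = D
  S(18) - O(14) = (18-14) mod 26 = 4 = E
  L(11) - U(20) = (11-20) mod 26 = 17 = R
Plaintext: HEADER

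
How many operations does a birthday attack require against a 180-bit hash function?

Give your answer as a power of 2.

Step 1: The birthday paradox gives collision probability ~50% after sqrt(2^n) = 2^(n/2) hashes.
Step 2: For 180-bit output: 2^(180/2) = 2^90.
Step 3: Approximately 2^90 hash computations needed.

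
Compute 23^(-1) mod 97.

Step 1: We need x such that 23 * x = 1 (mod 97).
Step 2: Using the extended Euclidean algorithm or trial:
  23 * 38 = 874 = 9 * 97 + 1.
Step 3: Since 874 mod 97 = 1, the inverse is x = 38.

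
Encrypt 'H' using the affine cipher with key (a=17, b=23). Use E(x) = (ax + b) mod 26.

Step 1: Convert 'H' to number: x = 7.
Step 2: E(7) = (17 * 7 + 23) mod 26 = 142 mod 26 = 12.
Step 3: Convert 12 back to letter: M.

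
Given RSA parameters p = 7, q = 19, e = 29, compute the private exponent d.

Step 1: n = 7 * 19 = 133.
Step 2: phi(n) = 6 * 18 = 108.
Step 3: Find d such that 29 * d = 1 (mod 108).
Step 4: d = 29^(-1) mod 108 = 41.
Verification: 29 * 41 = 1189 = 11 * 108 + 1.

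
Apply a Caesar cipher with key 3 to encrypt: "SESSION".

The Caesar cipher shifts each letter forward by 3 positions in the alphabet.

Step 1: For each letter, shift forward by 3 positions (mod 26).
  S (position 18) -> position (18+3) mod 26 = 21 -> V
  E (position 4) -> position (4+3) mod 26 = 7 -> H
  S (position 18) -> position (18+3) mod 26 = 21 -> V
  S (position 18) -> position (18+3) mod 26 = 21 -> V
  I (position 8) -> position (8+3) mod 26 = 11 -> L
  O (position 14) -> position (14+3) mod 26 = 17 -> R
  N (position 13) -> position (13+3) mod 26 = 16 -> Q
Result: VHVVLRQ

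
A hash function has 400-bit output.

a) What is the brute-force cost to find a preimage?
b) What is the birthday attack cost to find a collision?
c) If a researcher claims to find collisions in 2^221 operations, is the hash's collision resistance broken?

Step 1: Preimage resistance requires brute-force of 2^400 operations.
Step 2: Collision resistance (birthday bound) = 2^(400/2) = 2^200.
Step 3: The claimed attack costs 2^221 operations.
Step 4: Since 2^221 >= 2^200, the claimed attack is no faster than the generic birthday attack, so this does not break collision resistance.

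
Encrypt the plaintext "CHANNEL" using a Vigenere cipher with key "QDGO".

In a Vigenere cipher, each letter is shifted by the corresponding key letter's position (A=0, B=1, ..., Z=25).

Step 1: Repeat key to match plaintext length:
  Plaintext: CHANNEL
  Key:       QDGOQDG
Step 2: Encrypt each letter:
  C(2) + Q(16) = (2+16) mod 26 = 18 = S
  H(7) + D(3) = (7+3) mod 26 = 10 = K
  A(0) + G(6) = (0+6) mod 26 = 6 = G
  N(13) + O(14) = (13+14) mod 26 = 1 = B
  N(13) + Q(16) = (13+16) mod 26 = 3 = D
  E(4) + D(3) = (4+3) mod 26 = 7 = H
  L(11) + G(6) = (11+6) mod 26 = 17 = R
Ciphertext: SKGBDHR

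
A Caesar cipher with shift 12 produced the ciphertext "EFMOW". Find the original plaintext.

Step 1: Reverse the shift by subtracting 12 from each letter position.
  E (position 4) -> position (4-12) mod 26 = 18 -> S
  F (position 5) -> position (5-12) mod 26 = 19 -> T
  M (position 12) -> position (12-12) mod 26 = 0 -> A
  O (position 14) -> position (14-12) mod 26 = 2 -> C
  W (position 22) -> position (22-12) mod 26 = 10 -> K
Decrypted message: STACK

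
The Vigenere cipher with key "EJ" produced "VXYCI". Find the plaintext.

Step 1: Extend key: EJEJE
Step 2: Decrypt each letter (c - k) mod 26:
  V(21) - E(4) = (21-4) mod 26 = 17 = R
  X(23) - J(9) = (23-9) mod 26 = 14 = O
  Y(24) - E(4) = (24-4) mod 26 = 20 = U
  C(2) - J(9) = (2-9) mod 26 = 19 = T
  I(8) - E(4) = (8-4) mod 26 = 4 = E
Plaintext: ROUTE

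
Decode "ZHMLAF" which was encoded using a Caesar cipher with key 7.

Step 1: Reverse the shift by subtracting 7 from each letter position.
  Z (position 25) -> position (25-7) mod 26 = 18 -> S
  H (position 7) -> position (7-7) mod 26 = 0 -> A
  M (position 12) -> position (12-7) mod 26 = 5 -> F
  L (position 11) -> position (11-7) mod 26 = 4 -> E
  A (position 0) -> position (0-7) mod 26 = 19 -> T
  F (position 5) -> position (5-7) mod 26 = 24 -> Y
Decrypted message: SAFETY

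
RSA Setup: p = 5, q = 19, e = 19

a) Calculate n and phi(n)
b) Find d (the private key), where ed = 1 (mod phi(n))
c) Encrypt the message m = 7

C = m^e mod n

Step 1: n = 5 * 19 = 95.
Step 2: phi(n) = (5-1)(19-1) = 4 * 18 = 72.
Step 3: Find d = 19^(-1) mod 72 = 19.
  Verify: 19 * 19 = 361 = 1 (mod 72).
Step 4: C = 7^19 mod 95 = 83.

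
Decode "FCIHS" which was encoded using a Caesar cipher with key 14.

Step 1: Reverse the shift by subtracting 14 from each letter position.
  F (position 5) -> position (5-14) mod 26 = 17 -> R
  C (position 2) -> position (2-14) mod 26 = 14 -> O
  I (position 8) -> position (8-14) mod 26 = 20 -> U
  H (position 7) -> position (7-14) mod 26 = 19 -> T
  S (position 18) -> position (18-14) mod 26 = 4 -> E
Decrypted message: ROUTE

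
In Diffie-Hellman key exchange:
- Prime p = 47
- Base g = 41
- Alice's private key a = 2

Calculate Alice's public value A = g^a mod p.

Step 1: A = g^a mod p = 41^2 mod 47.
  41^1 mod 47 = 41
  41^2 mod 47 = (41 * 41) mod 47 = 36
Result: A = 36.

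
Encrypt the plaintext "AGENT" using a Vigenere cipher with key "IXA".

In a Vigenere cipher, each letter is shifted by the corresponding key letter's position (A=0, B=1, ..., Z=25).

Step 1: Repeat key to match plaintext length:
  Plaintext: AGENT
  Key:       IXAIX
Step 2: Encrypt each letter:
  A(0) + I(8) = (0+8) mod 26 = 8 = I
  G(6) + X(23) = (6+23) mod 26 = 3 = D
  E(4) + A(0) = (4+0) mod 26 = 4 = E
  N(13) + I(8) = (13+8) mod 26 = 21 = V
  T(19) + X(23) = (19+23) mod 26 = 16 = Q
Ciphertext: IDEVQ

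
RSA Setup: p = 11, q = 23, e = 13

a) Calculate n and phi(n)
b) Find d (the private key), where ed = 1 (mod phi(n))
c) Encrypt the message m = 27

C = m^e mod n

Step 1: n = 11 * 23 = 253.
Step 2: phi(n) = (11-1)(23-1) = 10 * 22 = 220.
Step 3: Find d = 13^(-1) mod 220 = 17.
  Verify: 13 * 17 = 221 = 1 (mod 220).
Step 4: C = 27^13 mod 253 = 246.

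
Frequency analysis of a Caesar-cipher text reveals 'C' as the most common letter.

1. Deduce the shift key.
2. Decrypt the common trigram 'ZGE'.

Step 1: In English, 'E' is the most frequent letter (12.7%).
Step 2: The most frequent ciphertext letter is 'C' (position 2).
Step 3: Shift = (2 - 4) mod 26 = 24.
Step 4: Decrypt 'ZGE' by shifting back 24:
  Z -> B
  G -> I
  E -> G
Step 5: 'ZGE' decrypts to 'BIG'.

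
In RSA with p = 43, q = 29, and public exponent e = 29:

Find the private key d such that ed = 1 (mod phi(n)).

Step 1: n = 43 * 29 = 1247.
Step 2: phi(n) = 42 * 28 = 1176.
Step 3: Find d such that 29 * d = 1 (mod 1176).
Step 4: d = 29^(-1) mod 1176 = 365.
Verification: 29 * 365 = 10585 = 9 * 1176 + 1.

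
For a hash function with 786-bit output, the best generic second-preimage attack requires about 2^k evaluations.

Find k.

Step 1: The hash has a 786-bit output.
Step 2: Second-preimage resistance means: given a specific input x, it should be infeasible to find a different y with h(y) = h(x).
With a 786-bit output, a generic search for a second preimage costs about 2^786 evaluations (each trial matches the fixed target with probability 2^-786).
Step 3: Security level = 786 bits.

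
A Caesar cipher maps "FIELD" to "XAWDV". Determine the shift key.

Step 1: Compare first letters: F (position 5) -> X (position 23).
Step 2: Shift = (23 - 5) mod 26 = 18.
The shift value is 18.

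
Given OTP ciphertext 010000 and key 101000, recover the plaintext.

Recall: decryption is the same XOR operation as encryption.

Step 1: XOR ciphertext with key:
  Ciphertext: 010000
  Key:        101000
  XOR:        111000
Step 2: Plaintext = 111000 = 56 in decimal.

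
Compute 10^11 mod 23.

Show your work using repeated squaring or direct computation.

Step 1: Compute 10^11 mod 23 step by step, reducing modulo 23 at each step.
  10^1 mod 23 = 10
  10^2 mod 23 = (10 * 10) mod 23 = 8
  10^3 mod 23 = (8 * 10) mod 23 = 11
  10^4 mod 23 = (11 * 10) mod 23 = 18
  10^5 mod 23 = (18 * 10) mod 23 = 19
  10^6 mod 23 = (19 * 10) mod 23 = 6
  10^7 mod 23 = (6 * 10) mod 23 = 14
  10^8 mod 23 = (14 * 10) mod 23 = 2
  10^9 mod 23 = (2 * 10) mod 23 = 20
  10^10 mod 23 = (20 * 10) mod 23 = 16
  10^11 mod 23 = (16 * 10) mod 23 = 22
Step 2: Result = 22.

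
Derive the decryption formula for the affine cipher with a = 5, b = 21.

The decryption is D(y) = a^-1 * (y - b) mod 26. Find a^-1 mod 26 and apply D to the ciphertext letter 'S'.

Step 1: Find a^-1, the modular inverse of 5 mod 26.
Step 2: We need 5 * a^-1 = 1 (mod 26).
Step 3: 5 * 21 = 105 = 4 * 26 + 1, so a^-1 = 21.
Step 4: D(y) = 21(y - 21) mod 26.
Step 5: Apply to 'S' (y = 18): D(18) = 21 * (18 - 21) mod 26 = 21 * -3 mod 26 = 15 -> 'P'.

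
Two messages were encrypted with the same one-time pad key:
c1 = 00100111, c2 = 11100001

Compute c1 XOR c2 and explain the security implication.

Step 1: c1 XOR c2 = (m1 XOR k) XOR (m2 XOR k).
Step 2: By XOR associativity/commutativity: = m1 XOR m2 XOR k XOR k = m1 XOR m2.
Step 3: 00100111 XOR 11100001 = 11000110 = 198.
Step 4: The key cancels out! An attacker learns m1 XOR m2 = 198, revealing the relationship between plaintexts.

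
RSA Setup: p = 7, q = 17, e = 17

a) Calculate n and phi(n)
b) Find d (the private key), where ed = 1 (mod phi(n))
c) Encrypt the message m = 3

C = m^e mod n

Step 1: n = 7 * 17 = 119.
Step 2: phi(n) = (7-1)(17-1) = 6 * 16 = 96.
Step 3: Find d = 17^(-1) mod 96 = 17.
  Verify: 17 * 17 = 289 = 1 (mod 96).
Step 4: C = 3^17 mod 119 = 54.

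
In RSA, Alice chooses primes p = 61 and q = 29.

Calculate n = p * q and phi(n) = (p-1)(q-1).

Step 1: n = p * q = 61 * 29 = 1769.
Step 2: phi(n) = (p-1)(q-1) = 60 * 28 = 1680.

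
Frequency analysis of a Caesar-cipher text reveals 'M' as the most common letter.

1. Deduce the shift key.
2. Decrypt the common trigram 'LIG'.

Step 1: In English, 'E' is the most frequent letter (12.7%).
Step 2: The most frequent ciphertext letter is 'M' (position 12).
Step 3: Shift = (12 - 4) mod 26 = 8.
Step 4: Decrypt 'LIG' by shifting back 8:
  L -> D
  I -> A
  G -> Y
Step 5: 'LIG' decrypts to 'DAY'.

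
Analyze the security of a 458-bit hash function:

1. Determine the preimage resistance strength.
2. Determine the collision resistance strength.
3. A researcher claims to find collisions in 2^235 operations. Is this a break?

Step 1: Preimage resistance requires brute-force of 2^458 operations.
Step 2: Collision resistance (birthday bound) = 2^(458/2) = 2^229.
Step 3: The claimed attack costs 2^235 operations.
Step 4: Since 2^235 >= 2^229, the claimed attack is no faster than the generic birthday attack, so this does not break collision resistance.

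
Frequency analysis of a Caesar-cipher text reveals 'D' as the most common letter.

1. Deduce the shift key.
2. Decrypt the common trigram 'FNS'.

Step 1: In English, 'E' is the most frequent letter (12.7%).
Step 2: The most frequent ciphertext letter is 'D' (position 3).
Step 3: Shift = (3 - 4) mod 26 = 25.
Step 4: Decrypt 'FNS' by shifting back 25:
  F -> G
  N -> O
  S -> T
Step 5: 'FNS' decrypts to 'GOT'.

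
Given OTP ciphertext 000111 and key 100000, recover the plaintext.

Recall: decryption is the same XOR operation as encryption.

Step 1: XOR ciphertext with key:
  Ciphertext: 000111
  Key:        100000
  XOR:        100111
Step 2: Plaintext = 100111 = 39 in decimal.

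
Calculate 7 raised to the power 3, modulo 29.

Step 1: Compute 7^3 mod 29 step by step, reducing modulo 29 at each step.
  7^1 mod 29 = 7
  7^2 mod 29 = (7 * 7) mod 29 = 20
  7^3 mod 29 = (20 * 7) mod 29 = 24
Step 2: Result = 24.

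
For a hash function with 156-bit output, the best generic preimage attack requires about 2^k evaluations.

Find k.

Step 1: The hash has a 156-bit output.
Step 2: Preimage resistance means: given a digest h(x), it should be infeasible to find any input that hashes to it.
With a 156-bit output there are 2^156 possible digests, so a generic brute-force preimage search costs about 2^156 evaluations.
Step 3: Security level = 156 bits.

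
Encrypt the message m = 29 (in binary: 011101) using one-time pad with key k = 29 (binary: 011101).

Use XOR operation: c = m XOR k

Step 1: Write out the XOR operation bit by bit:
  Message: 011101
  Key:     011101
  XOR:     000000
Step 2: Convert to decimal: 000000 = 0.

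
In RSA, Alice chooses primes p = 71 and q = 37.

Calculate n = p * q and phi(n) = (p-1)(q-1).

Step 1: n = p * q = 71 * 37 = 2627.
Step 2: phi(n) = (p-1)(q-1) = 70 * 36 = 2520.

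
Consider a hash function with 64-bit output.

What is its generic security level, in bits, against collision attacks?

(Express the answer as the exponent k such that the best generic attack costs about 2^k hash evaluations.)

Step 1: The hash has a 64-bit output.
Step 2: Collision resistance means it should be infeasible to find any x != y with h(x) = h(y).
By the birthday bound, a generic collision search succeeds after about sqrt(2^64) = 2^(64/2) = 2^32 evaluations.
Step 3: Security level = 32 bits.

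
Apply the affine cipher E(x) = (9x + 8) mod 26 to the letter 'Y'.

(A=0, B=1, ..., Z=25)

Step 1: Convert 'Y' to number: x = 24.
Step 2: E(24) = (9 * 24 + 8) mod 26 = 224 mod 26 = 16.
Step 3: Convert 16 back to letter: Q.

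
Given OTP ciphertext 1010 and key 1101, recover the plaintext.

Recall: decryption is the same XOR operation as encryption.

Step 1: XOR ciphertext with key:
  Ciphertext: 1010
  Key:        1101
  XOR:        0111
Step 2: Plaintext = 0111 = 7 in decimal.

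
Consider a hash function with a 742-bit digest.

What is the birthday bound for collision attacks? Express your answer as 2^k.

Step 1: The birthday paradox gives collision probability ~50% after sqrt(2^n) = 2^(n/2) hashes.
Step 2: For 742-bit output: 2^(742/2) = 2^371.
Step 3: Approximately 2^371 hash computations needed.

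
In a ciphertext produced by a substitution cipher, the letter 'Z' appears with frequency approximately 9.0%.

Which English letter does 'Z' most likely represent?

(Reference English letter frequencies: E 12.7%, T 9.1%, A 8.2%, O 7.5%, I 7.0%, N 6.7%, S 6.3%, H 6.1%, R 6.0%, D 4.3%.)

Step 1: The observed frequency is 9.0%.
Step 2: Compare with English frequencies:
  E: 12.7% (difference: 3.7%)
  T: 9.1% (difference: 0.1%) <-- closest
  A: 8.2% (difference: 0.8%)
  O: 7.5% (difference: 1.5%)
  I: 7.0% (difference: 2.0%)
  N: 6.7% (difference: 2.3%)
  S: 6.3% (difference: 2.7%)
  H: 6.1% (difference: 2.9%)
  R: 6.0% (difference: 3.0%)
  D: 4.3% (difference: 4.7%)
Step 3: 'Z' most likely represents 'T' (frequency 9.1%).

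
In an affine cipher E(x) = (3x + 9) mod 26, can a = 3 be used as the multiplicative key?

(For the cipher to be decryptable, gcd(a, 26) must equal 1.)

Step 1: Compute gcd(3, 26).
Step 2: gcd(3, 26) = 1.
Since gcd = 1, 3 is coprime with 26, so it is a valid key.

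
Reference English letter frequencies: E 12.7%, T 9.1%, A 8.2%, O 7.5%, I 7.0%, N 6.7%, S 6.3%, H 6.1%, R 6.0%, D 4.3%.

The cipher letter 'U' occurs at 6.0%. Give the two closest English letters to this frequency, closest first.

Step 1: Observed frequency of 'U' is 6.0%.
Step 2: Compute distances to each reference frequency and sort:
  R (6.0%): difference = 0.0% <-- BEST
  H (6.1%): difference = 0.1% <-- RUNNER-UP
  S (6.3%): difference = 0.3%
  N (6.7%): difference = 0.7%
  I (7.0%): difference = 1.0%
Step 3: Most likely is 'R' (6.0%, diff 0.0%); second most likely is 'H' (6.1%, diff 0.1%).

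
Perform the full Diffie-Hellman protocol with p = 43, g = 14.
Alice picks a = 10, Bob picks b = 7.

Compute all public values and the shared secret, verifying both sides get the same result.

Step 1: A = g^a mod p = 14^10 mod 43 = 13.
Step 2: B = g^b mod p = 14^7 mod 43 = 36.
Step 3: Alice computes s = B^a mod p = 36^10 mod 43 = 36.
Step 4: Bob computes s = A^b mod p = 13^7 mod 43 = 36.
Both sides agree: shared secret = 36.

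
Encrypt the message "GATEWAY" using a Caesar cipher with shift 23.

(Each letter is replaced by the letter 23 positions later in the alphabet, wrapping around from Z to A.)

Step 1: For each letter, shift forward by 23 positions (mod 26).
  G (position 6) -> position (6+23) mod 26 = 3 -> D
  A (position 0) -> position (0+23) mod 26 = 23 -> X
  T (position 19) -> position (19+23) mod 26 = 16 -> Q
  E (position 4) -> position (4+23) mod 26 = 1 -> B
  W (position 22) -> position (22+23) mod 26 = 19 -> T
  A (position 0) -> position (0+23) mod 26 = 23 -> X
  Y (position 24) -> position (24+23) mod 26 = 21 -> V
Result: DXQBTXV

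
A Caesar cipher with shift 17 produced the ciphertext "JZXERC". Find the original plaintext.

Step 1: Reverse the shift by subtracting 17 from each letter position.
  J (position 9) -> position (9-17) mod 26 = 18 -> S
  Z (position 25) -> position (25-17) mod 26 = 8 -> I
  X (position 23) -> position (23-17) mod 26 = 6 -> G
  E (position 4) -> position (4-17) mod 26 = 13 -> N
  R (position 17) -> position (17-17) mod 26 = 0 -> A
  C (position 2) -> position (2-17) mod 26 = 11 -> L
Decrypted message: SIGNAL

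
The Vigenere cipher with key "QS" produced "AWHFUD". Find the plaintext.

Step 1: Extend key: QSQSQS
Step 2: Decrypt each letter (c - k) mod 26:
  A(0) - Q(16) = (0-16) mod 26 = 10 = K
  W(22) - S(18) = (22-18) mod 26 = 4 = E
  H(7) - Q(16) = (7-16) mod 26 = 17 = R
  F(5) - S(18) = (5-18) mod 26 = 13 = N
  U(20) - Q(16) = (20-16) mod 26 = 4 = E
  D(3) - S(18) = (3-18) mod 26 = 11 = L
Plaintext: KERNEL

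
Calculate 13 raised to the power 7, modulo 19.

Step 1: Compute 13^7 mod 19 step by step, reducing modulo 19 at each step.
  13^1 mod 19 = 13
  13^2 mod 19 = (13 * 13) mod 19 = 17
  13^3 mod 19 = (17 * 13) mod 19 = 12
  13^4 mod 19 = (12 * 13) mod 19 = 4
  13^5 mod 19 = (4 * 13) mod 19 = 14
  13^6 mod 19 = (14 * 13) mod 19 = 11
  13^7 mod 19 = (11 * 13) mod 19 = 10
Step 2: Result = 10.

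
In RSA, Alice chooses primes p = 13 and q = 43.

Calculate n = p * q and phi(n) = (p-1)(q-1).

Step 1: n = p * q = 13 * 43 = 559.
Step 2: phi(n) = (p-1)(q-1) = 12 * 42 = 504.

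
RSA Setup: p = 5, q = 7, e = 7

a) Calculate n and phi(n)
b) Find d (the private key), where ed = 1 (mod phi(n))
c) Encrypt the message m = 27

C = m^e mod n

Step 1: n = 5 * 7 = 35.
Step 2: phi(n) = (5-1)(7-1) = 4 * 6 = 24.
Step 3: Find d = 7^(-1) mod 24 = 7.
  Verify: 7 * 7 = 49 = 1 (mod 24).
Step 4: C = 27^7 mod 35 = 13.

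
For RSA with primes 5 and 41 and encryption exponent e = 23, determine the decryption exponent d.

Step 1: n = 5 * 41 = 205.
Step 2: phi(n) = 4 * 40 = 160.
Step 3: Find d such that 23 * d = 1 (mod 160).
Step 4: d = 23^(-1) mod 160 = 7.
Verification: 23 * 7 = 161 = 1 * 160 + 1.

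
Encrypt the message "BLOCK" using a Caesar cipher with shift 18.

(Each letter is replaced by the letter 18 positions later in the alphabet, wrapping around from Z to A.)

Step 1: For each letter, shift forward by 18 positions (mod 26).
  B (position 1) -> position (1+18) mod 26 = 19 -> T
  L (position 11) -> position (11+18) mod 26 = 3 -> D
  O (position 14) -> position (14+18) mod 26 = 6 -> G
  C (position 2) -> position (2+18) mod 26 = 20 -> U
  K (position 10) -> position (10+18) mod 26 = 2 -> C
Result: TDGUC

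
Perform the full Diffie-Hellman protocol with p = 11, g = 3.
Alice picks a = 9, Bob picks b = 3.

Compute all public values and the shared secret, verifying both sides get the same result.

Step 1: A = g^a mod p = 3^9 mod 11 = 4.
Step 2: B = g^b mod p = 3^3 mod 11 = 5.
Step 3: Alice computes s = B^a mod p = 5^9 mod 11 = 9.
Step 4: Bob computes s = A^b mod p = 4^3 mod 11 = 9.
Both sides agree: shared secret = 9.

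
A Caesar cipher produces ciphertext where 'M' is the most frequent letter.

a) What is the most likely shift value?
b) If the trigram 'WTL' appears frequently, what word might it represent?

Step 1: In English, 'E' is the most frequent letter (12.7%).
Step 2: The most frequent ciphertext letter is 'M' (position 12).
Step 3: Shift = (12 - 4) mod 26 = 8.
Step 4: Decrypt 'WTL' by shifting back 8:
  W -> O
  T -> L
  L -> D
Step 5: 'WTL' decrypts to 'OLD'.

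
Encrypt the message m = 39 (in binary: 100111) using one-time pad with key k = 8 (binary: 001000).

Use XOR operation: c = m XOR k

Step 1: Write out the XOR operation bit by bit:
  Message: 100111
  Key:     001000
  XOR:     101111
Step 2: Convert to decimal: 101111 = 47.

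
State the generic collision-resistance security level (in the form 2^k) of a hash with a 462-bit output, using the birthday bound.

Step 1: The birthday paradox gives collision probability ~50% after sqrt(2^n) = 2^(n/2) hashes.
Step 2: For 462-bit output: 2^(462/2) = 2^231.
Step 3: Approximately 2^231 hash computations needed.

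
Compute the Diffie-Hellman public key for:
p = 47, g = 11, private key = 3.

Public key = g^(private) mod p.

Step 1: A = g^a mod p = 11^3 mod 47.
  11^1 mod 47 = 11
  11^2 mod 47 = (11 * 11) mod 47 = 27
  11^3 mod 47 = (27 * 11) mod 47 = 15
Result: A = 15.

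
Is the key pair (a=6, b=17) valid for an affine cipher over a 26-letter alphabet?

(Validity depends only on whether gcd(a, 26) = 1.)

Step 1: Compute gcd(6, 26).
Step 2: gcd(6, 26) = 2.
Since gcd = 2 != 1, 6 shares a common factor with 26, so it cannot be used.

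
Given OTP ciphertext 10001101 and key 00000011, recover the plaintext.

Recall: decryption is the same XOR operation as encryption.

Step 1: XOR ciphertext with key:
  Ciphertext: 10001101
  Key:        00000011
  XOR:        10001110
Step 2: Plaintext = 10001110 = 142 in decimal.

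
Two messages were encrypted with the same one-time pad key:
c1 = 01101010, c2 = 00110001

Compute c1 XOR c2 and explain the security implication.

Step 1: c1 XOR c2 = (m1 XOR k) XOR (m2 XOR k).
Step 2: By XOR associativity/commutativity: = m1 XOR m2 XOR k XOR k = m1 XOR m2.
Step 3: 01101010 XOR 00110001 = 01011011 = 91.
Step 4: The key cancels out! An attacker learns m1 XOR m2 = 91, revealing the relationship between plaintexts.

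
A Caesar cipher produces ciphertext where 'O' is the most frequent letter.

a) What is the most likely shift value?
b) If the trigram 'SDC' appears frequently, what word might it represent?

Step 1: In English, 'E' is the most frequent letter (12.7%).
Step 2: The most frequent ciphertext letter is 'O' (position 14).
Step 3: Shift = (14 - 4) mod 26 = 10.
Step 4: Decrypt 'SDC' by shifting back 10:
  S -> I
  D -> T
  C -> S
Step 5: 'SDC' decrypts to 'ITS'.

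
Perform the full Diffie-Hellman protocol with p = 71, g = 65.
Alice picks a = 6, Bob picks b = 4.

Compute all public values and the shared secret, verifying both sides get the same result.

Step 1: A = g^a mod p = 65^6 mod 71 = 9.
Step 2: B = g^b mod p = 65^4 mod 71 = 18.
Step 3: Alice computes s = B^a mod p = 18^6 mod 71 = 29.
Step 4: Bob computes s = A^b mod p = 9^4 mod 71 = 29.
Both sides agree: shared secret = 29.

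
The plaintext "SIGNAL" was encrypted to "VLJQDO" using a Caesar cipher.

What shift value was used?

Step 1: Compare first letters: S (position 18) -> V (position 21).
Step 2: Shift = (21 - 18) mod 26 = 3.
The shift value is 3.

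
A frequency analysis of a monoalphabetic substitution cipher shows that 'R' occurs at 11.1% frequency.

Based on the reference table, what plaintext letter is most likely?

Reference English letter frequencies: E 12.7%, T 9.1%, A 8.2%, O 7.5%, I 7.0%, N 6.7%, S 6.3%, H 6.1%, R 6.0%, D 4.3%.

Step 1: The observed frequency is 11.1%.
Step 2: Compare with English frequencies:
  E: 12.7% (difference: 1.6%) <-- closest
  T: 9.1% (difference: 2.0%)
  A: 8.2% (difference: 2.9%)
  O: 7.5% (difference: 3.6%)
  I: 7.0% (difference: 4.1%)
  N: 6.7% (difference: 4.4%)
  S: 6.3% (difference: 4.8%)
  H: 6.1% (difference: 5.0%)
  R: 6.0% (difference: 5.1%)
  D: 4.3% (difference: 6.8%)
Step 3: 'R' most likely represents 'E' (frequency 12.7%).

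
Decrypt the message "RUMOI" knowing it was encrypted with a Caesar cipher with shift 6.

Step 1: Reverse the shift by subtracting 6 from each letter position.
  R (position 17) -> position (17-6) mod 26 = 11 -> L
  U (position 20) -> position (20-6) mod 26 = 14 -> O
  M (position 12) -> position (12-6) mod 26 = 6 -> G
  O (position 14) -> position (14-6) mod 26 = 8 -> I
  I (position 8) -> position (8-6) mod 26 = 2 -> C
Decrypted message: LOGIC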